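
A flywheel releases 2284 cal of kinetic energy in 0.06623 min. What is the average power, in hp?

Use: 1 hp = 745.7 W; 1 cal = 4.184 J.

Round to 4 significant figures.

3.225 hp

2284 cal × 4.184 → 9556.26 J
0.06623 min × 60 → 3.9738 s
P = E / t = 9556.26 J / 3.9738 s = 2404.82 W
2404.82 W ÷ (745.7 W/hp) = 3.22492 hp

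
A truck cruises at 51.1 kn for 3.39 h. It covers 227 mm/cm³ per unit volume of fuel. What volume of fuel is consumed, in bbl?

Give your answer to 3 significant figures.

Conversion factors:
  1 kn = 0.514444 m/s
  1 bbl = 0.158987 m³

51.1 kn → 26.2881 m/s
3.39 h → 12204 s
d = v × t = 26.2881 × 12204 = 320820 m
227 mm/cm³ → 227000 m/m³
V = d / (distance per unit fuel) = 320820 / 227000 = 1.4133 m³
In bbl: 1.4133 / 0.158987 = 8.88941 bbl

8.89 bbl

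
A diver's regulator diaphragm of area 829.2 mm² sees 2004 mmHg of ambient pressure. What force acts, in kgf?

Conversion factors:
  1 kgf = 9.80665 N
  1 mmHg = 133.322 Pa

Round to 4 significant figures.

2004 mmHg × 133.322 = 267177 Pa
829.2 mm² × 10⁻⁶ = 8.292×10⁻⁴ m²
F = P × A = 267177 Pa × 8.292×10⁻⁴ m² = 221.543 N
221.543 N ÷ (9.80665 N/kgf) = 22.5911 kgf

22.59 kgf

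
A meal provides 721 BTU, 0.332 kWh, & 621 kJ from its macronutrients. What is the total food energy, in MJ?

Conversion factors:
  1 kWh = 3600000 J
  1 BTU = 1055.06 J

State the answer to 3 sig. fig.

2.58 MJ

721 BTU × 1055.06 → 760698 J
0.332 kWh × 3600000 → 1.1952×10⁶ J
621 kJ × 1000 → 621000 J
Total: 760698 + 1.1952×10⁶ + 621000 = 2.5769×10⁶ J
In MJ: 2.5769×10⁶ / 1000000 = 2.5769 MJ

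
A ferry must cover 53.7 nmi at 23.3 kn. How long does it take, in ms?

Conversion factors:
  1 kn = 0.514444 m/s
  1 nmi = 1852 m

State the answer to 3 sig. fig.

53.7 nmi × 1852 = 99452.4 m
23.3 kn × 0.514444 = 11.9865 m/s
t = d / v = 99452.4 m / 11.9865 m/s = 8297.03 s
8297.03 s ÷ (0.001 s/ms) = 8.29703×10⁶ ms

8.30×10⁶ ms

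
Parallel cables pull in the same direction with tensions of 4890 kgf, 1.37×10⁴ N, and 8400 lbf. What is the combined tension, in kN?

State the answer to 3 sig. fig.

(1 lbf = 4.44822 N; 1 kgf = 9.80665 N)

4890 kgf × 9.80665 → 47954.5 N
1.37×10⁴ N (already N)
8400 lbf × 4.44822 → 37365 N
Sum: 47954.5 + 13700 + 37365 = 99019.5 N
In kN: 99019.5 / 1000 = 99.0195 kN

99.0 kN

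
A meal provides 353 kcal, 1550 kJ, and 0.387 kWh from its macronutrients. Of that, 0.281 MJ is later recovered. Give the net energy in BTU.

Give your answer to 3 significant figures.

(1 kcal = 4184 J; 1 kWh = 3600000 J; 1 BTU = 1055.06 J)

353 kcal × 4184 → 1.47695×10⁶ J
1550 kJ × 1000 → 1.55×10⁶ J
0.387 kWh × 3600000 → 1.3932×10⁶ J
0.281 MJ × 1000000 → 281000 J
Sum: 1.47695×10⁶ + 1.55×10⁶ + 1.3932×10⁶ − 281000 = 4.13915×10⁶ J
In BTU: 4.13915×10⁶ / 1055.06 = 3923.14 BTU

3920 BTU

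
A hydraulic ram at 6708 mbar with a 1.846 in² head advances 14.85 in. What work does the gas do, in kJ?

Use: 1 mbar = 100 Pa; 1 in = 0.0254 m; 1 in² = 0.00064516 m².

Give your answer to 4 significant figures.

0.3013 kJ

6708 mbar → 670800 Pa
1.846 in² → 0.00119097 m²
F = P × A = 670800 × 0.00119097 = 798.903 N
14.85 in → 0.37719 m
W = F × d = 798.903 × 0.37719 = 301.338 J
In kJ: 301.338 / 1000 = 0.301338 kJ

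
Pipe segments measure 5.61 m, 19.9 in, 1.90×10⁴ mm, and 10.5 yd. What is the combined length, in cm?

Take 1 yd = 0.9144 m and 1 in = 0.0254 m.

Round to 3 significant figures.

3470 cm

5.61 m (already m)
19.9 in × 0.0254 = 0.50546 m
1.90×10⁴ mm × 0.001 = 19 m
10.5 yd × 0.9144 = 9.6012 m
Sum: 5.61 + 0.50546 + 19 + 9.6012 = 34.7167 m
In cm: 34.7167 / 0.01 = 3471.67 cm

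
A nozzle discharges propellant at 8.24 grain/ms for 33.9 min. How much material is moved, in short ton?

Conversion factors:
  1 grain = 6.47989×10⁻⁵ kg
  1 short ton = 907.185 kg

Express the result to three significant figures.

8.24 grain/ms → 0.533943 kg/s
33.9 min → 2034 s
m = ṁ × t = 0.533943 × 2034 = 1086.04 kg
In short ton: 1086.04 / 907.185 = 1.19715 short ton

1.20 short ton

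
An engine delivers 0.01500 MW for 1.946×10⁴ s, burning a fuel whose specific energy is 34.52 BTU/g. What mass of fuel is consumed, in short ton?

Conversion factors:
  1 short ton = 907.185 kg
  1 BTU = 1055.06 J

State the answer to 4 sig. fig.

0.008835 short ton

0.01500 MW → 15000 W
E = P × t = 15000 × 19460 = 2.919×10⁸ J
34.52 BTU/g → 3.64207×10⁷ J/kg
m = E / e_s = 2.919×10⁸ / 3.64207×10⁷ = 8.01467 kg
In short ton: 8.01467 / 907.185 = 0.00883466 short ton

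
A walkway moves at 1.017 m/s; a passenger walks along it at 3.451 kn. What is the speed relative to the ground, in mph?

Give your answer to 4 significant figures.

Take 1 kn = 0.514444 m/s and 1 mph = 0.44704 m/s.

1.017 m/s (already m/s)
3.451 kn × 0.514444 = 1.77535 m/s
Sum: 1.017 + 1.77535 = 2.79235 m/s
In mph: 2.79235 / 0.44704 = 6.24631 mph

6.246 mph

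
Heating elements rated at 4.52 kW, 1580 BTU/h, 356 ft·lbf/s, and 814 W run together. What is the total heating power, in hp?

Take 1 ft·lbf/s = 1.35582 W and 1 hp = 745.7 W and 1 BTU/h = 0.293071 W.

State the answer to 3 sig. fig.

4.52 kW × 1000 → 4520 W
1580 BTU/h × 0.293071 → 463.052 W
356 ft·lbf/s × 1.35582 → 482.672 W
814 W (already W)
Total: 4520 + 463.052 + 482.672 + 814 = 6279.72 W
In hp: 6279.72 / 745.7 = 8.42124 hp

8.42 hp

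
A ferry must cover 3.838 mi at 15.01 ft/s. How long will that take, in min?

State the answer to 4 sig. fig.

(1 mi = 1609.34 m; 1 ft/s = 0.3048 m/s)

22.50 min

3.838 mi × 1609.34 = 6176.65 m
15.01 ft/s × 0.3048 = 4.57505 m/s
t = d / v = 6176.65 m / 4.57505 m/s = 1350.07 s
1350.07 s ÷ (60 s/min) = 22.5012 min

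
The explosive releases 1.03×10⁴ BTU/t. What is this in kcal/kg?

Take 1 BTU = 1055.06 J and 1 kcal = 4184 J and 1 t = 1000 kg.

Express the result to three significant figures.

1.03×10⁴ BTU/t × 1055.06 J/BTU ÷ 1000 kg/t = 10867.1 J/kg
10867.1 J/kg ÷ 4184 J/kcal = 2.5973 kcal/kg

2.60 kcal/kg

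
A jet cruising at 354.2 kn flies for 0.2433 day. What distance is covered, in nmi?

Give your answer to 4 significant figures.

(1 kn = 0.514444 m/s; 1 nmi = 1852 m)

2068 nmi

354.2 kn × 0.514444 = 182.216 m/s
0.2433 day × 86400 = 21021.1 s
d = v × t = 182.216 m/s × 21021.1 s = 3.83038×10⁶ m
3.83038×10⁶ m ÷ (1852 m/nmi) = 2068.24 nmi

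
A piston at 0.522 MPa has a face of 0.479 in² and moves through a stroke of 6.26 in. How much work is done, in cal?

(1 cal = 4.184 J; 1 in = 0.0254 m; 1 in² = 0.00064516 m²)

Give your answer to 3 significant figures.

6.13 cal

0.522 MPa → 522000 Pa
0.479 in² → 3.09032×10⁻⁴ m²
F = P × A = 522000 × 3.09032×10⁻⁴ = 161.315 N
6.26 in → 0.159004 m
W = F × d = 161.315 × 0.159004 = 25.6497 J
In cal: 25.6497 / 4.184 = 6.13043 cal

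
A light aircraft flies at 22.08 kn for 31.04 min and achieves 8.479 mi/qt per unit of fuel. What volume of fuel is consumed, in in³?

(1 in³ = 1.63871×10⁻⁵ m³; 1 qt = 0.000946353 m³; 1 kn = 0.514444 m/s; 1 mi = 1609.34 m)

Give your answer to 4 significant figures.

89.53 in³

22.08 kn → 11.3589 m/s
31.04 min → 1862.4 s
d = v × t = 11.3589 × 1862.4 = 21154.8 m
8.479 mi/qt → 1.44191×10⁷ m/m³
V = d / (distance per unit fuel) = 21154.8 / 1.44191×10⁷ = 0.00146714 m³
In in³: 0.00146714 / 1.63871×10⁻⁵ = 89.5302 in³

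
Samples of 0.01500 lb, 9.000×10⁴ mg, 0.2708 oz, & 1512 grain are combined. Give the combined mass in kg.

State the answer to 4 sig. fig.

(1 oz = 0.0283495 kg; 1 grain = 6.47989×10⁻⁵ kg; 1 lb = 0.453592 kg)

0.01500 lb × 0.453592 = 0.00680388 kg
9.000×10⁴ mg × 10⁻⁶ = 0.09 kg
0.2708 oz × 0.0283495 = 0.00767704 kg
1512 grain × 6.47989×10⁻⁵ = 0.0979759 kg
Sum: 0.00680388 + 0.09 + 0.00767704 + 0.0979759 = 0.202457 kg

0.2025 kg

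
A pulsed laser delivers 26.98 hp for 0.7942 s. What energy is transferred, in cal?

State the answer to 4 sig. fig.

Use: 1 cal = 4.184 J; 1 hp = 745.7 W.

26.98 hp × 745.7 = 20119 W
E = P × t = 20119 W × 0.7942 s = 15978.5 J
15978.5 J ÷ (4.184 J/cal) = 3818.95 cal

3819 cal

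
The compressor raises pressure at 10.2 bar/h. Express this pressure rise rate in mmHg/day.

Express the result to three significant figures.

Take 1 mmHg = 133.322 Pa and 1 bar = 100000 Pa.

1.84×10⁵ mmHg/day

10.2 bar/h × 100000 Pa/bar ÷ 3600 s/h = 283.333 Pa/s
283.333 Pa/s ÷ 133.322 Pa/mmHg × 86400 s/day = 183615 mmHg/day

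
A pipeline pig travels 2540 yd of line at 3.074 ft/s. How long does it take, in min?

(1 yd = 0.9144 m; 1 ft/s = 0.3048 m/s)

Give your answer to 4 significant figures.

41.31 min

2540 yd × 0.9144 = 2322.58 m
3.074 ft/s × 0.3048 = 0.936955 m/s
t = d / v = 2322.58 m / 0.936955 m/s = 2478.86 s
2478.86 s ÷ (60 s/min) = 41.3143 min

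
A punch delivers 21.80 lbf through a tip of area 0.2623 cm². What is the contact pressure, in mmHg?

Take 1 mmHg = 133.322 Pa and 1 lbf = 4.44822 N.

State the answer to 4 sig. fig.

21.80 lbf × 4.44822 = 96.9712 N
0.2623 cm² × 0.0001 = 2.623×10⁻⁵ m²
P = F / A = 96.9712 N / 2.623×10⁻⁵ m² = 3.69696×10⁶ Pa
3.69696×10⁶ Pa ÷ (133.322 Pa/mmHg) = 27729.6 mmHg

2.773×10⁴ mmHg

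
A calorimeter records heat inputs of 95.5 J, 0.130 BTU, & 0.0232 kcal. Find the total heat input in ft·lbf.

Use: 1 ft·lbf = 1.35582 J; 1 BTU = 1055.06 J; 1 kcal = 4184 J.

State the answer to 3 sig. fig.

243 ft·lbf

95.5 J (already J)
0.130 BTU × 1055.06 → 137.158 J
0.0232 kcal × 4184 → 97.0688 J
Sum: 95.5 + 137.158 + 97.0688 = 329.727 J
In ft·lbf: 329.727 / 1.35582 = 243.194 ft·lbf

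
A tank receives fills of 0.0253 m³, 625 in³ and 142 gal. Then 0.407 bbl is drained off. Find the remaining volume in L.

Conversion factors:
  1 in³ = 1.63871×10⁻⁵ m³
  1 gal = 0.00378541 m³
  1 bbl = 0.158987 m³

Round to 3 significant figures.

0.0253 m³ (already m³)
625 in³ × 1.63871×10⁻⁵ = 0.0102419 m³
142 gal × 0.00378541 = 0.537528 m³
0.407 bbl × 0.158987 = 0.0647077 m³
Net: 0.0253 + 0.0102419 + 0.537528 − 0.0647077 = 0.508362 m³
In L: 0.508362 / 0.001 = 508.362 L

508 L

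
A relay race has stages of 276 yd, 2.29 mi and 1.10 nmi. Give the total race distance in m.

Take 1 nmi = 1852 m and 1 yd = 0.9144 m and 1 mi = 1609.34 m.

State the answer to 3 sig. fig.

276 yd × 0.9144 = 252.374 m
2.29 mi × 1609.34 = 3685.39 m
1.10 nmi × 1852 = 2037.2 m
Sum: 252.374 + 3685.39 + 2037.2 = 5974.96 m

5970 m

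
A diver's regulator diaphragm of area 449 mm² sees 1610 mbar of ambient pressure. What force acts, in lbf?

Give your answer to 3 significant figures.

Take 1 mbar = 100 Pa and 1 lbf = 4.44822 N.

16.3 lbf

1610 mbar × 100 = 161000 Pa
449 mm² × 10⁻⁶ = 4.49×10⁻⁴ m²
F = P × A = 161000 Pa × 4.49×10⁻⁴ m² = 72.289 N
72.289 N ÷ (4.44822 N/lbf) = 16.2512 lbf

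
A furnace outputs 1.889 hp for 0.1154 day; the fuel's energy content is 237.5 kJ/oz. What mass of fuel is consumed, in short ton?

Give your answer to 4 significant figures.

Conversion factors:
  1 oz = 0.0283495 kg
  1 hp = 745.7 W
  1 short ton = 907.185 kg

1.889 hp → 1408.63 W
0.1154 day → 9970.56 s
E = P × t = 1408.63 × 9970.56 = 1.40448×10⁷ J
237.5 kJ/oz → 8.37757×10⁶ J/kg
m = E / e_s = 1.40448×10⁷ / 8.37757×10⁶ = 1.67648 kg
In short ton: 1.67648 / 907.185 = 0.001848 short ton

0.001848 short ton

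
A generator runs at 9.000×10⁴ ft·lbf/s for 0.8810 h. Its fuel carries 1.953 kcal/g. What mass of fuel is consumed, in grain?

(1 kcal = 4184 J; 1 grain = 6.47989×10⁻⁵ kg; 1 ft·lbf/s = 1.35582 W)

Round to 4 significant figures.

7.309×10⁵ grain

9.000×10⁴ ft·lbf/s → 122024 W
0.8810 h → 3171.6 s
E = P × t = 122024 × 3171.6 = 3.87011×10⁸ J
1.953 kcal/g → 8.17135×10⁶ J/kg
m = E / e_s = 3.87011×10⁸ / 8.17135×10⁶ = 47.3619 kg
In grain: 47.3619 / 6.47989×10⁻⁵ = 730906 grain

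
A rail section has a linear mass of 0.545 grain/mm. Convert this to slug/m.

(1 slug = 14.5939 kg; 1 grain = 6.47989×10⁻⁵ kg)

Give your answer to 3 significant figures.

0.00242 slug/m

0.545 grain/mm × 6.47989×10⁻⁵ kg/grain ÷ 0.001 m/mm = 0.0353154 kg/m
0.0353154 kg/m ÷ 14.5939 kg/slug = 0.00241987 slug/m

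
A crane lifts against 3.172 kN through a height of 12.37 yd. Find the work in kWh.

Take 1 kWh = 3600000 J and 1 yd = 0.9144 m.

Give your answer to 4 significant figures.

0.009966 kWh

3.172 kN × 1000 = 3172 N
12.37 yd × 0.9144 = 11.3111 m
W = F × d = 3172 N × 11.3111 m = 35878.8 J
35878.8 J ÷ (3600000 J/kWh) = 0.00996633 kWh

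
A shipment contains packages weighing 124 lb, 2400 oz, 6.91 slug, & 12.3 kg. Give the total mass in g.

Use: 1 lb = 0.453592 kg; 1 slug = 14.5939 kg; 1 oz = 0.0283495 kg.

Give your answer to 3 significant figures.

124 lb × 0.453592 → 56.2454 kg
2400 oz × 0.0283495 → 68.0388 kg
6.91 slug × 14.5939 → 100.844 kg
12.3 kg (already kg)
Sum: 56.2454 + 68.0388 + 100.844 + 12.3 = 237.428 kg
In g: 237.428 / 0.001 = 237428 g

2.37×10⁵ g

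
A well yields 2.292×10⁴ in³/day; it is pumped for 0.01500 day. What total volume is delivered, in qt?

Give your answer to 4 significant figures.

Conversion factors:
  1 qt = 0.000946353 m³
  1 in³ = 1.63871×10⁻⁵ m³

5.953 qt

2.292×10⁴ in³/day → 4.34713×10⁻⁶ m³/s
0.01500 day → 1296 s
V = Q × t = 4.34713×10⁻⁶ × 1296 = 0.00563388 m³
In qt: 0.00563388 / 0.000946353 = 5.95325 qt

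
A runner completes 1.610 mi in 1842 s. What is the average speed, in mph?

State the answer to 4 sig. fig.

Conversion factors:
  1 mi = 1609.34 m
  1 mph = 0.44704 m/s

3.147 mph

1.610 mi × 1609.34 = 2591.04 m
v = d / t = 2591.04 m / 1842 s = 1.40664 m/s
1.40664 m/s ÷ (0.44704 m/s/mph) = 3.14656 mph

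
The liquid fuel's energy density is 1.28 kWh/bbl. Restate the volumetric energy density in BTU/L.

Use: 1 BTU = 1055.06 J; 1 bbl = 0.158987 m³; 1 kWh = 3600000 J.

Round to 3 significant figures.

1.28 kWh/bbl × 3600000 J/kWh ÷ 0.158987 m³/bbl = 2.89835×10⁷ J/m³
2.89835×10⁷ J/m³ ÷ 1055.06 J/BTU × 0.001 m³/L = 27.4709 BTU/L

27.5 BTU/L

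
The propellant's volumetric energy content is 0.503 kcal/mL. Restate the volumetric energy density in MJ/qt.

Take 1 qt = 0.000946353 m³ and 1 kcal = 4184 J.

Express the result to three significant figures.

1.99 MJ/qt

0.503 kcal/mL × 4184 J/kcal ÷ 10⁻⁶ m³/mL = 2.10455×10⁹ J/m³
2.10455×10⁹ J/m³ ÷ 1000000 J/MJ × 0.000946353 m³/qt = 1.99165 MJ/qt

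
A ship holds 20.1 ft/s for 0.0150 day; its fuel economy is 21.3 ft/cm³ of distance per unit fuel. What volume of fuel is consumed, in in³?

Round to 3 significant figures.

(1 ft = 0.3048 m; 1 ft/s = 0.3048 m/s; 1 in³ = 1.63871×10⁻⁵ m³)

74.6 in³

20.1 ft/s → 6.12648 m/s
0.0150 day → 1296 s
d = v × t = 6.12648 × 1296 = 7939.92 m
21.3 ft/cm³ → 6.49224×10⁶ m/m³
V = d / (distance per unit fuel) = 7939.92 / 6.49224×10⁶ = 0.00122299 m³
In in³: 0.00122299 / 1.63871×10⁻⁵ = 74.6313 in³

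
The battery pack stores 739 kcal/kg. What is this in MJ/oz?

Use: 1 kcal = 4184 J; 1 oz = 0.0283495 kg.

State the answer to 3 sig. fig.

0.0877 MJ/oz

739 kcal/kg × 4184 J/kcal = 3.09198×10⁶ J/kg
3.09198×10⁶ J/kg ÷ 1000000 J/MJ × 0.0283495 kg/oz = 0.0876561 MJ/oz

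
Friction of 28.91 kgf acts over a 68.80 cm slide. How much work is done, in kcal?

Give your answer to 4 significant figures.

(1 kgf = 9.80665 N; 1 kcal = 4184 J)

28.91 kgf × 9.80665 → 283.51 N
68.80 cm × 0.01 → 0.688 m
W = F × d = 283.51 N × 0.688 m = 195.055 J
195.055 J ÷ (4184 J/kcal) = 0.0466193 kcal

0.04662 kcal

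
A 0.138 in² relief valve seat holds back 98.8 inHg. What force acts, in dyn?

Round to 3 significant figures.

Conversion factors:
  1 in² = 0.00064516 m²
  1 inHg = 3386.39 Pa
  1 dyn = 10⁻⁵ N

2.98×10⁶ dyn

98.8 inHg × 3386.39 = 334575 Pa
0.138 in² × 0.00064516 = 8.90321×10⁻⁵ m²
F = P × A = 334575 Pa × 8.90321×10⁻⁵ m² = 29.7879 N
29.7879 N ÷ (10⁻⁵ N/dyn) = 2.97879×10⁶ dyn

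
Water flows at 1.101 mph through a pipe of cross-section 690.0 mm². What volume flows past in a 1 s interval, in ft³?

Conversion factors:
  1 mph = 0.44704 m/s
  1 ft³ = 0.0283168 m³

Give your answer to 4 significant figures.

0.01199 ft³

1.101 mph × 0.44704 = 0.492191 m/s
690.0 mm² × 10⁻⁶ = 6.9×10⁻⁴ m²
V = v × A × t = 0.492191 m/s × 6.9×10⁻⁴ m² × 1 s = 3.39612×10⁻⁴ m³
3.39612×10⁻⁴ m³ ÷ (0.0283168 m³/ft³) = 0.0119933 ft³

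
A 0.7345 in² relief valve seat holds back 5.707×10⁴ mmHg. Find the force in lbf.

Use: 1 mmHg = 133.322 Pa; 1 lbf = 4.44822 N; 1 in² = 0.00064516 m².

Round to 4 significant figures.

810.6 lbf

5.707×10⁴ mmHg × 133.322 → 7.60869×10⁶ Pa
0.7345 in² × 0.00064516 → 4.7387×10⁻⁴ m²
F = P × A = 7.60869×10⁶ Pa × 4.7387×10⁻⁴ m² = 3605.53 N
3605.53 N ÷ (4.44822 N/lbf) = 810.556 lbf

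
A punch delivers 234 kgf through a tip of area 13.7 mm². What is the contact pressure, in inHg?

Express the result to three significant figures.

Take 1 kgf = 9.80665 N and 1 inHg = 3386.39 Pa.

234 kgf × 9.80665 = 2294.76 N
13.7 mm² × 10⁻⁶ = 1.37×10⁻⁵ m²
P = F / A = 2294.76 N / 1.37×10⁻⁵ m² = 1.67501×10⁸ Pa
1.67501×10⁸ Pa ÷ (3386.39 Pa/inHg) = 49463 inHg

4.95×10⁴ inHg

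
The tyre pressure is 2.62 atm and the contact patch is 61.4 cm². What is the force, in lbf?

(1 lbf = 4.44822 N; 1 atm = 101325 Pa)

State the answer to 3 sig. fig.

2.62 atm × 101325 → 265472 Pa
61.4 cm² × 0.0001 → 0.00614 m²
F = P × A = 265472 Pa × 0.00614 m² = 1630 N
1630 N ÷ (4.44822 N/lbf) = 366.439 lbf

366 lbf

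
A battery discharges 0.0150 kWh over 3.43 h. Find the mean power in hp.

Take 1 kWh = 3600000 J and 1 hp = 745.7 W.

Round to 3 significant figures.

0.00586 hp

0.0150 kWh × 3600000 → 54000 J
3.43 h × 3600 → 12348 s
P = E / t = 54000 J / 12348 s = 4.37318 W
4.37318 W ÷ (745.7 W/hp) = 0.00586453 hp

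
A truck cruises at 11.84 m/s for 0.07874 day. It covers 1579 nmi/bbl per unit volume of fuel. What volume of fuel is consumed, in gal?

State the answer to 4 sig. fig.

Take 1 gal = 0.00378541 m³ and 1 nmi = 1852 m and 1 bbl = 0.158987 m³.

0.07874 day → 6803.14 s
d = v × t = 11.84 × 6803.14 = 80549.2 m
1579 nmi/bbl → 1.83934×10⁷ m/m³
V = d / (distance per unit fuel) = 80549.2 / 1.83934×10⁷ = 0.00437924 m³
In gal: 0.00437924 / 0.00378541 = 1.15687 gal

1.157 gal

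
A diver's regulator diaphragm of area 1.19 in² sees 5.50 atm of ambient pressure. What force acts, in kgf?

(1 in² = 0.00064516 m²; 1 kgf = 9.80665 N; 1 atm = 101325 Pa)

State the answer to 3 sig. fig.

5.50 atm × 101325 = 557288 Pa
1.19 in² × 0.00064516 = 7.6774×10⁻⁴ m²
F = P × A = 557288 Pa × 7.6774×10⁻⁴ m² = 427.852 N
427.852 N ÷ (9.80665 N/kgf) = 43.6288 kgf

43.6 kgf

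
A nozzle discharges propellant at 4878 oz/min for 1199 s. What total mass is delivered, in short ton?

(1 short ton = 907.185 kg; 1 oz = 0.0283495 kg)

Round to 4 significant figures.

4878 oz/min → 2.30481 kg/s
m = ṁ × t = 2.30481 × 1199 = 2763.47 kg
In short ton: 2763.47 / 907.185 = 3.0462 short ton

3.046 short ton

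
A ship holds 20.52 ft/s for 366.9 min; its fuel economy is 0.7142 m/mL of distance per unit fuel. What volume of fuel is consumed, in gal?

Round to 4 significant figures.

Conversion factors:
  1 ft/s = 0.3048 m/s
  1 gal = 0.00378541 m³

20.52 ft/s → 6.2545 m/s
366.9 min → 22014 s
d = v × t = 6.2545 × 22014 = 137687 m
0.7142 m/mL → 714200 m/m³
V = d / (distance per unit fuel) = 137687 / 714200 = 0.192785 m³
In gal: 0.192785 / 0.00378541 = 50.9284 gal

50.93 gal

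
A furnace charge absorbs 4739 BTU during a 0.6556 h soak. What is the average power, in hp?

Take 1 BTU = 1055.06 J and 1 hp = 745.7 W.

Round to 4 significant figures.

2.841 hp

4739 BTU × 1055.06 = 4.99993×10⁶ J
0.6556 h × 3600 = 2360.16 s
P = E / t = 4.99993×10⁶ J / 2360.16 s = 2118.47 W
2118.47 W ÷ (745.7 W/hp) = 2.84091 hp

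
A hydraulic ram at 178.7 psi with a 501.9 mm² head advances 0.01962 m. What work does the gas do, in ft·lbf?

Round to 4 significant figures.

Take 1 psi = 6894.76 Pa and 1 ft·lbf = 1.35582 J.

8.949 ft·lbf

178.7 psi → 1.23209×10⁶ Pa
501.9 mm² → 5.019×10⁻⁴ m²
F = P × A = 1.23209×10⁶ × 5.019×10⁻⁴ = 618.386 N
W = F × d = 618.386 × 0.01962 = 12.1327 J
In ft·lbf: 12.1327 / 1.35582 = 8.94861 ft·lbf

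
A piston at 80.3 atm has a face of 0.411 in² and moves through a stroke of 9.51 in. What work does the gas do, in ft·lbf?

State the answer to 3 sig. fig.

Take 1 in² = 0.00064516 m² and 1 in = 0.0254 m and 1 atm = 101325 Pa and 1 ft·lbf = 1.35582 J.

384 ft·lbf

80.3 atm → 8.1364×10⁶ Pa
0.411 in² → 2.65161×10⁻⁴ m²
F = P × A = 8.1364×10⁶ × 2.65161×10⁻⁴ = 2157.46 N
9.51 in → 0.241554 m
W = F × d = 2157.46 × 0.241554 = 521.143 J
In ft·lbf: 521.143 / 1.35582 = 384.375 ft·lbf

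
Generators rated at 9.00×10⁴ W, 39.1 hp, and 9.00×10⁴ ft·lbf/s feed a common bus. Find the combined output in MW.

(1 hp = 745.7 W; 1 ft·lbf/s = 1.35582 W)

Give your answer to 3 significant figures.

0.241 MW

9.00×10⁴ W (already W)
39.1 hp × 745.7 → 29156.9 W
9.00×10⁴ ft·lbf/s × 1.35582 → 122024 W
Sum: 90000 + 29156.9 + 122024 = 241181 W
In MW: 241181 / 1000000 = 0.241181 MW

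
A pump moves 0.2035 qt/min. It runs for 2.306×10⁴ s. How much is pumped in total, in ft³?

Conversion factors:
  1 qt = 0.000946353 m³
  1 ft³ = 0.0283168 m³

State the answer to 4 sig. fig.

0.2035 qt/min → 3.20971×10⁻⁶ m³/s
V = Q × t = 3.20971×10⁻⁶ × 23060 = 0.0740159 m³
In ft³: 0.0740159 / 0.0283168 = 2.61385 ft³

2.614 ft³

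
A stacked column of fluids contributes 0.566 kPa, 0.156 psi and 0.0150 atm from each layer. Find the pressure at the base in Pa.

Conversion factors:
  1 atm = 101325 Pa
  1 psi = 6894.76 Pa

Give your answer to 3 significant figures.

0.566 kPa × 1000 = 566 Pa
0.156 psi × 6894.76 = 1075.58 Pa
0.0150 atm × 101325 = 1519.88 Pa
Combined: 566 + 1075.58 + 1519.88 = 3161.46 Pa

3160 Pa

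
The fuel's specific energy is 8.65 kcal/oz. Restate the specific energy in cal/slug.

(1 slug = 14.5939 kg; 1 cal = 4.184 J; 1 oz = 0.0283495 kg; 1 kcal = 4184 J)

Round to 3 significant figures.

4.45×10⁶ cal/slug

8.65 kcal/oz × 4184 J/kcal ÷ 0.0283495 kg/oz = 1.27662×10⁶ J/kg
1.27662×10⁶ J/kg ÷ 4.184 J/cal × 14.5939 kg/slug = 4.45288×10⁶ cal/slug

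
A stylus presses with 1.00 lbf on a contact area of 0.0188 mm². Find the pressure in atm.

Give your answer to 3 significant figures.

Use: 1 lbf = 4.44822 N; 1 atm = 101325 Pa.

2340 atm

1.00 lbf × 4.44822 = 4.44822 N
0.0188 mm² × 10⁻⁶ = 1.88×10⁻⁸ m²
P = F / A = 4.44822 N / 1.88×10⁻⁸ m² = 2.36607×10⁸ Pa
2.36607×10⁸ Pa ÷ (101325 Pa/atm) = 2335.13 atm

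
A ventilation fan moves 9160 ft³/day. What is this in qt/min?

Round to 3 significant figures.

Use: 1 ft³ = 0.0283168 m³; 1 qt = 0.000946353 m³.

190 qt/min

9160 ft³/day × 0.0283168 m³/ft³ ÷ 86400 s/day = 0.00300211 m³/s
0.00300211 m³/s ÷ 0.000946353 m³/qt × 60 s/min = 190.338 qt/min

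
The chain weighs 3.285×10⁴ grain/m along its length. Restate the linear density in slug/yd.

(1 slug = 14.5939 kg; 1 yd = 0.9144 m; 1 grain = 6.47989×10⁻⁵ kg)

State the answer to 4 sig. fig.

3.285×10⁴ grain/m × 6.47989×10⁻⁵ kg/grain = 2.12864 kg/m
2.12864 kg/m ÷ 14.5939 kg/slug × 0.9144 m/yd = 0.133373 slug/yd

0.1334 slug/yd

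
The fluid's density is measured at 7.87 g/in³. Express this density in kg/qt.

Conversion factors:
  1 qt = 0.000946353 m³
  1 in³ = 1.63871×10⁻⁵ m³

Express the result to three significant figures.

7.87 g/in³ × 0.001 kg/g ÷ 1.63871×10⁻⁵ m³/in³ = 480.256 kg/m³
480.256 kg/m³ × 0.000946353 m³/qt = 0.454492 kg/qt

0.454 kg/qt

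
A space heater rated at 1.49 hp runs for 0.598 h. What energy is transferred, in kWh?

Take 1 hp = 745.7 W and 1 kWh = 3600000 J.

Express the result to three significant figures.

0.664 kWh

1.49 hp × 745.7 = 1111.09 W
0.598 h × 3600 = 2152.8 s
E = P × t = 1111.09 W × 2152.8 s = 2.39195×10⁶ J
2.39195×10⁶ J ÷ (3600000 J/kWh) = 0.664431 kWh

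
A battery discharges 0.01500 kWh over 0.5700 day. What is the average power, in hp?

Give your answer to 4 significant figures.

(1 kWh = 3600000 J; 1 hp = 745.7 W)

0.01500 kWh × 3600000 = 54000 J
0.5700 day × 86400 = 49248 s
P = E / t = 54000 J / 49248 s = 1.09649 W
1.09649 W ÷ (745.7 W/hp) = 0.00147042 hp

0.001470 hp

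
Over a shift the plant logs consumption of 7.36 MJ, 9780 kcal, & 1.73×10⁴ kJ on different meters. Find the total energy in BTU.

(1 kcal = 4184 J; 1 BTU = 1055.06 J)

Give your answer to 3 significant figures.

6.22×10⁴ BTU

7.36 MJ × 1000000 = 7.36×10⁶ J
9780 kcal × 4184 = 4.09195×10⁷ J
1.73×10⁴ kJ × 1000 = 1.73×10⁷ J
Combined: 7.36×10⁶ + 4.09195×10⁷ + 1.73×10⁷ = 6.55795×10⁷ J
In BTU: 6.55795×10⁷ / 1055.06 = 62157.1 BTU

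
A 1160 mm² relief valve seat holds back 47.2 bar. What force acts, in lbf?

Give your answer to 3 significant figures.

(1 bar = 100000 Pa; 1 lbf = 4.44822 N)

47.2 bar × 100000 = 4.72×10⁶ Pa
1160 mm² × 10⁻⁶ = 0.00116 m²
F = P × A = 4.72×10⁶ Pa × 0.00116 m² = 5475.2 N
5475.2 N ÷ (4.44822 N/lbf) = 1230.87 lbf

1230 lbf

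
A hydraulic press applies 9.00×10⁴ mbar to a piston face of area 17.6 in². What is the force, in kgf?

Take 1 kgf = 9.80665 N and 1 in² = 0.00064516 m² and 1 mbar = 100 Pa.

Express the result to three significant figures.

9.00×10⁴ mbar × 100 = 9×10⁶ Pa
17.6 in² × 0.00064516 = 0.0113548 m²
F = P × A = 9×10⁶ Pa × 0.0113548 m² = 102193 N
102193 N ÷ (9.80665 N/kgf) = 10420.8 kgf

1.04×10⁴ kgf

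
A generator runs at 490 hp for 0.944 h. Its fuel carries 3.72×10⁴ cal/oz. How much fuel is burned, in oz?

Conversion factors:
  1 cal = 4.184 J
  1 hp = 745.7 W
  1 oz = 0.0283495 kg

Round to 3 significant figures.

7980 oz

490 hp → 365393 W
0.944 h → 3398.4 s
E = P × t = 365393 × 3398.4 = 1.24175×10⁹ J
3.72×10⁴ cal/oz → 5.49021×10⁶ J/kg
m = E / e_s = 1.24175×10⁹ / 5.49021×10⁶ = 226.175 kg
In oz: 226.175 / 0.0283495 = 7978.09 oz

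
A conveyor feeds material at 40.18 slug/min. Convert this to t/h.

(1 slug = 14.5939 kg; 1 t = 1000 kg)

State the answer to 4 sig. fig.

35.18 t/h

40.18 slug/min × 14.5939 kg/slug ÷ 60 s/min = 9.77305 kg/s
9.77305 kg/s ÷ 1000 kg/t × 3600 s/h = 35.183 t/h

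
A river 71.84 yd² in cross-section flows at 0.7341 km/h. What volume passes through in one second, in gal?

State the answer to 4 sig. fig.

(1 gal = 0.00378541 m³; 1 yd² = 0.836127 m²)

0.7341 km/h × (1/3.6) = 0.203917 m/s
71.84 yd² × 0.836127 = 60.0674 m²
V = v × A × t = 0.203917 m/s × 60.0674 m² × 1 s = 12.2488 m³
12.2488 m³ ÷ (0.00378541 m³/gal) = 3235.79 gal

3236 gal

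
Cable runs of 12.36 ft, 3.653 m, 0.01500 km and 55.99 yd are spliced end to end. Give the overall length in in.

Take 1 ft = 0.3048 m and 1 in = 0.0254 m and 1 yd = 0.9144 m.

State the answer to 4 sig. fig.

2898 in

12.36 ft × 0.3048 = 3.76733 m
3.653 m (already m)
0.01500 km × 1000 = 15 m
55.99 yd × 0.9144 = 51.1973 m
Sum: 3.76733 + 3.653 + 15 + 51.1973 = 73.6176 m
In in: 73.6176 / 0.0254 = 2898.33 in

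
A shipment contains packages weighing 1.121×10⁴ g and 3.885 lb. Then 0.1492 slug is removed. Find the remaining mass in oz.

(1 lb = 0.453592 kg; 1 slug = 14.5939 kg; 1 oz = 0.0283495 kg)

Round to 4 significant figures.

380.8 oz

1.121×10⁴ g × 0.001 = 11.21 kg
3.885 lb × 0.453592 = 1.7622 kg
0.1492 slug × 14.5939 = 2.17741 kg
Net: 11.21 + 1.7622 − 2.17741 = 10.7948 kg
In oz: 10.7948 / 0.0283495 = 380.776 oz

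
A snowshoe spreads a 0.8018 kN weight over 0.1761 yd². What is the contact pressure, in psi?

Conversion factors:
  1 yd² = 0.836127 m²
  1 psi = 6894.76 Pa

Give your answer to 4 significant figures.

0.7898 psi

0.8018 kN × 1000 = 801.8 N
0.1761 yd² × 0.836127 = 0.147242 m²
P = F / A = 801.8 N / 0.147242 m² = 5445.46 Pa
5445.46 Pa ÷ (6894.76 Pa/psi) = 0.789797 psi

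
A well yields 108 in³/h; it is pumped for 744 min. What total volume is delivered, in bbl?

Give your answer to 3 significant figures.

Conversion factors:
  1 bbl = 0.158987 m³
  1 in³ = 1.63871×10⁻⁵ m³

108 in³/h → 4.91613×10⁻⁷ m³/s
744 min → 44640 s
V = Q × t = 4.91613×10⁻⁷ × 44640 = 0.0219456 m³
In bbl: 0.0219456 / 0.158987 = 0.138034 bbl

0.138 bbl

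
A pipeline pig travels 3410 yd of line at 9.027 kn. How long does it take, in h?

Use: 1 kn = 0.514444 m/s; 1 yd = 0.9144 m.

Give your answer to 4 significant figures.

3410 yd × 0.9144 = 3118.1 m
9.027 kn × 0.514444 = 4.64389 m/s
t = d / v = 3118.1 m / 4.64389 m/s = 671.441 s
671.441 s ÷ (3600 s/h) = 0.186511 h

0.1865 h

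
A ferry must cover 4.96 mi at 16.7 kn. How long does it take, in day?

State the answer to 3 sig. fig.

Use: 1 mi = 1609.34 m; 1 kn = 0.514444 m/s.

0.0108 day

4.96 mi × 1609.34 = 7982.33 m
16.7 kn × 0.514444 = 8.59121 m/s
t = d / v = 7982.33 m / 8.59121 m/s = 929.128 s
929.128 s ÷ (86400 s/day) = 0.0107538 day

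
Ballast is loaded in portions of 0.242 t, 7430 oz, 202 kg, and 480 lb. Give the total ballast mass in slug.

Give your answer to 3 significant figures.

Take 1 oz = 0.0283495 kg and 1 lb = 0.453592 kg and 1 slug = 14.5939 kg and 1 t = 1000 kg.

0.242 t × 1000 = 242 kg
7430 oz × 0.0283495 = 210.637 kg
202 kg (already kg)
480 lb × 0.453592 = 217.724 kg
Sum: 242 + 210.637 + 202 + 217.724 = 872.361 kg
In slug: 872.361 / 14.5939 = 59.7757 slug

59.8 slug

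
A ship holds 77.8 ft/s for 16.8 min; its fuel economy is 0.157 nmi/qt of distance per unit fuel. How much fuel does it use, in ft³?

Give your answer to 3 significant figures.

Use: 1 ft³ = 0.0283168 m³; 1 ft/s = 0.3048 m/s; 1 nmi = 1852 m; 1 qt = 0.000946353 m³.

2.75 ft³

77.8 ft/s → 23.7134 m/s
16.8 min → 1008 s
d = v × t = 23.7134 × 1008 = 23903.1 m
0.157 nmi/qt → 307247 m/m³
V = d / (distance per unit fuel) = 23903.1 / 307247 = 0.0777977 m³
In ft³: 0.0777977 / 0.0283168 = 2.7474 ft³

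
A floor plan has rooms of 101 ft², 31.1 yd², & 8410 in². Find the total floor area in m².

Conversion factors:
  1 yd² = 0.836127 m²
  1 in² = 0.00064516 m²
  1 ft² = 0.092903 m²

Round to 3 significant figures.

101 ft² × 0.092903 = 9.3832 m²
31.1 yd² × 0.836127 = 26.0035 m²
8410 in² × 0.00064516 = 5.4258 m²
Combined: 9.3832 + 26.0035 + 5.4258 = 40.8125 m²

40.8 m²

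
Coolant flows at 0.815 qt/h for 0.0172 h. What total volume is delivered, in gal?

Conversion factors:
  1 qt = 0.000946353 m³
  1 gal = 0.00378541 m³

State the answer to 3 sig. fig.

0.815 qt/h → 2.14244×10⁻⁷ m³/s
0.0172 h → 61.92 s
V = Q × t = 2.14244×10⁻⁷ × 61.92 = 1.3266×10⁻⁵ m³
In gal: 1.3266×10⁻⁵ / 0.00378541 = 0.00350451 gal

0.00350 gal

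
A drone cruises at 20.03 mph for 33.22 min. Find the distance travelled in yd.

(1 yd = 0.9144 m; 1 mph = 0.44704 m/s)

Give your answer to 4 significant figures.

1.952×10⁴ yd

20.03 mph × 0.44704 = 8.95421 m/s
33.22 min × 60 = 1993.2 s
d = v × t = 8.95421 m/s × 1993.2 s = 17847.5 m
17847.5 m ÷ (0.9144 m/yd) = 19518.3 yd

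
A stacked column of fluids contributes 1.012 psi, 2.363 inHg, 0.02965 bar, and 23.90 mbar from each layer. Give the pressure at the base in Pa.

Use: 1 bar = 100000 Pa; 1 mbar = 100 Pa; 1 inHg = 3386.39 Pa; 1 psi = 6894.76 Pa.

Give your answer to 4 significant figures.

2.033×10⁴ Pa

1.012 psi × 6894.76 = 6977.5 Pa
2.363 inHg × 3386.39 = 8002.04 Pa
0.02965 bar × 100000 = 2965 Pa
23.90 mbar × 100 = 2390 Pa
Combined: 6977.5 + 8002.04 + 2965 + 2390 = 20334.5 Pa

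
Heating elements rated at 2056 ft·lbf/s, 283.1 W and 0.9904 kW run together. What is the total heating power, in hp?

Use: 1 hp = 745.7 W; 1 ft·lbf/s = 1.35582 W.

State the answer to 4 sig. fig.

5.446 hp

2056 ft·lbf/s × 1.35582 → 2787.57 W
283.1 W (already W)
0.9904 kW × 1000 → 990.4 W
Total: 2787.57 + 283.1 + 990.4 = 4061.07 W
In hp: 4061.07 / 745.7 = 5.44598 hp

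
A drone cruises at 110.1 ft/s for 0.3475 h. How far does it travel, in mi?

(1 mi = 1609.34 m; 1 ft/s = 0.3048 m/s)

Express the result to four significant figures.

26.09 mi

110.1 ft/s × 0.3048 = 33.5585 m/s
0.3475 h × 3600 = 1251 s
d = v × t = 33.5585 m/s × 1251 s = 41981.7 m
41981.7 m ÷ (1609.34 m/mi) = 26.0863 mi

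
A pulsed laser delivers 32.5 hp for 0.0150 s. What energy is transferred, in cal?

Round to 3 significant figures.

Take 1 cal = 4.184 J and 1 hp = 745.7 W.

86.9 cal

32.5 hp × 745.7 = 24235.2 W
E = P × t = 24235.2 W × 0.015 s = 363.528 J
363.528 J ÷ (4.184 J/cal) = 86.8853 cal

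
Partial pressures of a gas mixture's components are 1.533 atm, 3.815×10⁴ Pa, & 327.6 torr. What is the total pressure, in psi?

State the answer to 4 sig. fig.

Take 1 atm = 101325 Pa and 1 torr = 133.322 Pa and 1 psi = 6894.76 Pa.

1.533 atm × 101325 = 155331 Pa
3.815×10⁴ Pa (already Pa)
327.6 torr × 133.322 = 43676.3 Pa
Total: 155331 + 38150 + 43676.3 = 237157 Pa
In psi: 237157 / 6894.76 = 34.3967 psi

34.40 psi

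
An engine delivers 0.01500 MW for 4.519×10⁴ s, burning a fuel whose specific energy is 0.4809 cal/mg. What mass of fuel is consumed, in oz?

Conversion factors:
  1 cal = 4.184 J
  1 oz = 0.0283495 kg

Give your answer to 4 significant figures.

1.188×10⁴ oz

0.01500 MW → 15000 W
E = P × t = 15000 × 45190 = 6.7785×10⁸ J
0.4809 cal/mg → 2.01209×10⁶ J/kg
m = E / e_s = 6.7785×10⁸ / 2.01209×10⁶ = 336.889 kg
In oz: 336.889 / 0.0283495 = 11883.4 oz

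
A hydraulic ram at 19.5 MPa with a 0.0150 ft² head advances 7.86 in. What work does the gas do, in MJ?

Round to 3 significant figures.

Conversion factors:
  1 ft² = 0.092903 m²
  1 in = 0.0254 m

19.5 MPa → 1.95×10⁷ Pa
0.0150 ft² → 0.00139354 m²
F = P × A = 1.95×10⁷ × 0.00139354 = 27174 N
7.86 in → 0.199644 m
W = F × d = 27174 × 0.199644 = 5425.13 J
In MJ: 5425.13 / 1000000 = 0.00542513 MJ

0.00543 MJ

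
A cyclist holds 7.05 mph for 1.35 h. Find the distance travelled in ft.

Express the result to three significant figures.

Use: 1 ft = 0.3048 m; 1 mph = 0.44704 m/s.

7.05 mph × 0.44704 → 3.15163 m/s
1.35 h × 3600 → 4860 s
d = v × t = 3.15163 m/s × 4860 s = 15316.9 m
15316.9 m ÷ (0.3048 m/ft) = 50252.3 ft

5.03×10⁴ ft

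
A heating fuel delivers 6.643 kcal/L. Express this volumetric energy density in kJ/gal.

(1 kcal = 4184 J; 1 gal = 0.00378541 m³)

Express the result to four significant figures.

105.2 kJ/gal

6.643 kcal/L × 4184 J/kcal ÷ 0.001 m³/L = 2.77943×10⁷ J/m³
2.77943×10⁷ J/m³ ÷ 1000 J/kJ × 0.00378541 m³/gal = 105.213 kJ/gal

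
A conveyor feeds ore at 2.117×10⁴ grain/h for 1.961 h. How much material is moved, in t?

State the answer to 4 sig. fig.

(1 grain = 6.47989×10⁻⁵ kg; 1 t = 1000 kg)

0.002690 t

2.117×10⁴ grain/h → 3.81054×10⁻⁴ kg/s
1.961 h → 7059.6 s
m = ṁ × t = 3.81054×10⁻⁴ × 7059.6 = 2.69009 kg
In t: 2.69009 / 1000 = 0.00269009 t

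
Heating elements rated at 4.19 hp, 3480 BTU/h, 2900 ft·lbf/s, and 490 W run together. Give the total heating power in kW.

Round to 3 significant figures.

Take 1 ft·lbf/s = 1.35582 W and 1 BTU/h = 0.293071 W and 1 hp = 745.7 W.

8.57 kW

4.19 hp × 745.7 = 3124.48 W
3480 BTU/h × 0.293071 = 1019.89 W
2900 ft·lbf/s × 1.35582 = 3931.88 W
490 W (already W)
Sum: 3124.48 + 1019.89 + 3931.88 + 490 = 8566.25 W
In kW: 8566.25 / 1000 = 8.56625 kW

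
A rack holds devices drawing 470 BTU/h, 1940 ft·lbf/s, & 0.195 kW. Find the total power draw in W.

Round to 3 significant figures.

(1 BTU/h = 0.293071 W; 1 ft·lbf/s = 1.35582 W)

2960 W

470 BTU/h × 0.293071 → 137.743 W
1940 ft·lbf/s × 1.35582 → 2630.29 W
0.195 kW × 1000 → 195 W
Combined: 137.743 + 2630.29 + 195 = 2963.03 W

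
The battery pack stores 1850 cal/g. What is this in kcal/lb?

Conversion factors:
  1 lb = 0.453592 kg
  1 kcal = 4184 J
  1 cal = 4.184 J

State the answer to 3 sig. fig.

1850 cal/g × 4.184 J/cal ÷ 0.001 kg/g = 7.7404×10⁶ J/kg
7.7404×10⁶ J/kg ÷ 4184 J/kcal × 0.453592 kg/lb = 839.145 kcal/lb

839 kcal/lb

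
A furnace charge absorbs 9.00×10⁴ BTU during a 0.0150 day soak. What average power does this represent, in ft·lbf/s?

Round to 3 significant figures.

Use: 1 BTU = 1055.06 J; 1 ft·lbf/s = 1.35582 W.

9.00×10⁴ BTU × 1055.06 = 9.49554×10⁷ J
0.0150 day × 86400 = 1296 s
P = E / t = 9.49554×10⁷ J / 1296 s = 73268.1 W
73268.1 W ÷ (1.35582 W/ft·lbf/s) = 54039.7 ft·lbf/s

5.40×10⁴ ft·lbf/s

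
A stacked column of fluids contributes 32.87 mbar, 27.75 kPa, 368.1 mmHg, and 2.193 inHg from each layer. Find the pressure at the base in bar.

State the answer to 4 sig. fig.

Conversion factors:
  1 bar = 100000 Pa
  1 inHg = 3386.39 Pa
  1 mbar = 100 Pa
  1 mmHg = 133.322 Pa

0.8754 bar

32.87 mbar × 100 = 3287 Pa
27.75 kPa × 1000 = 27750 Pa
368.1 mmHg × 133.322 = 49075.8 Pa
2.193 inHg × 3386.39 = 7426.35 Pa
Sum: 3287 + 27750 + 49075.8 + 7426.35 = 87539.2 Pa
In bar: 87539.2 / 100000 = 0.875392 bar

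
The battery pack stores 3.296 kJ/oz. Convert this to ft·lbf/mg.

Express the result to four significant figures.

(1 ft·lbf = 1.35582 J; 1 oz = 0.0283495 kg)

3.296 kJ/oz × 1000 J/kJ ÷ 0.0283495 kg/oz = 116263 J/kg
116263 J/kg ÷ 1.35582 J/ft·lbf × 10⁻⁶ kg/mg = 0.0857511 ft·lbf/mg

0.08575 ft·lbf/mg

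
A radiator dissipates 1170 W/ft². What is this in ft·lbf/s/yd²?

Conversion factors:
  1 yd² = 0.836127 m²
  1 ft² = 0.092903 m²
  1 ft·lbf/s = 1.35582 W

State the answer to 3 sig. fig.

7770 ft·lbf/s/yd²

1170 W/ft² ÷ 0.092903 m²/ft² = 12593.8 W/m²
12593.8 W/m² ÷ 1.35582 W/ft·lbf/s × 0.836127 m²/yd² = 7766.53 ft·lbf/s/yd²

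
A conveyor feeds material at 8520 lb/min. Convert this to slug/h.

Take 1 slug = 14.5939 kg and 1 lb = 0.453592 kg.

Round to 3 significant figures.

1.59×10⁴ slug/h

8520 lb/min × 0.453592 kg/lb ÷ 60 s/min = 64.4101 kg/s
64.4101 kg/s ÷ 14.5939 kg/slug × 3600 s/h = 15888.6 slug/h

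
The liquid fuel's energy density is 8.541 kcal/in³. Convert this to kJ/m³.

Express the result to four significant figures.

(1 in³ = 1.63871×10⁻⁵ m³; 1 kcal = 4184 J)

2.181×10⁶ kJ/m³

8.541 kcal/in³ × 4184 J/kcal ÷ 1.63871×10⁻⁵ m³/in³ = 2.18071×10⁹ J/m³
2.18071×10⁹ J/m³ ÷ 1000 J/kJ = 2.18071×10⁶ kJ/m³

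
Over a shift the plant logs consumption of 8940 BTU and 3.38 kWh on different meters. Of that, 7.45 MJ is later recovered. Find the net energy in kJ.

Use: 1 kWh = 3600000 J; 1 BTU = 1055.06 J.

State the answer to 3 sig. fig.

1.42×10⁴ kJ

8940 BTU × 1055.06 = 9.43224×10⁶ J
3.38 kWh × 3600000 = 1.2168×10⁷ J
7.45 MJ × 1000000 = 7.45×10⁶ J
Sum: 9.43224×10⁶ + 1.2168×10⁷ − 7.45×10⁶ = 1.41502×10⁷ J
In kJ: 1.41502×10⁷ / 1000 = 14150.2 kJ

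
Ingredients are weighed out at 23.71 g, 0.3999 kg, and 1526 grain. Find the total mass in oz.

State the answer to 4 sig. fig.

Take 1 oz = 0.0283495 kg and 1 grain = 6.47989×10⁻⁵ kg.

23.71 g × 0.001 = 0.02371 kg
0.3999 kg (already kg)
1526 grain × 6.47989×10⁻⁵ = 0.0988831 kg
Combined: 0.02371 + 0.3999 + 0.0988831 = 0.522493 kg
In oz: 0.522493 / 0.0283495 = 18.4304 oz

18.43 oz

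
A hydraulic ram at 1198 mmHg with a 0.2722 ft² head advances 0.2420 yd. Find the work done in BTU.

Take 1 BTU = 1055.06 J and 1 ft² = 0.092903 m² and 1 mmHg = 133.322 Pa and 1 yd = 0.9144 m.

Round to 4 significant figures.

1198 mmHg → 159720 Pa
0.2722 ft² → 0.0252882 m²
F = P × A = 159720 × 0.0252882 = 4039.03 N
0.2420 yd → 0.221285 m
W = F × d = 4039.03 × 0.221285 = 893.777 J
In BTU: 893.777 / 1055.06 = 0.847134 BTU

0.8471 BTU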